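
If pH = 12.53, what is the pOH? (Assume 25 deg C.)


At 25 deg C, pH + pOH = 14.
pOH = 14 - pH = 14 - 12.53
pOH = 1.47:

1.47


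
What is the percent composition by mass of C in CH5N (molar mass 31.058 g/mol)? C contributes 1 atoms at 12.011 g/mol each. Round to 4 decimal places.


pct = 100 * (n_elem * M_elem) / M_total
mass_contribution = 1 * 12.011 = 12.011 g/mol
pct = 100 * 12.011 / 31.058
pct = 38.67280572 %, rounded to 4 dp:

38.6728 %


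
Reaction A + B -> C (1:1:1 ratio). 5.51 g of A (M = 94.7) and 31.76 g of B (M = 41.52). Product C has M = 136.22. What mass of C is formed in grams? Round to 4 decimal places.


Find moles of each reactant; the smaller value is the limiting reagent in a 1:1:1 reaction, so moles_C equals moles of the limiter.
n_A = mass_A / M_A = 5.51 / 94.7 = 0.058184 mol
n_B = mass_B / M_B = 31.76 / 41.52 = 0.764933 mol
Limiting reagent: A (smaller), n_limiting = 0.058184 mol
mass_C = n_limiting * M_C = 0.058184 * 136.22
mass_C = 7.92582448 g, rounded to 4 dp:

7.9258 g


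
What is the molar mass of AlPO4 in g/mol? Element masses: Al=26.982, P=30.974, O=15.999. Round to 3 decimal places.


M = sum(count * atomic_mass) over atoms.
M = 1*26.982 + 1*30.974 + 4*15.999
M = 26.982 + 30.974 + 63.996
M = 121.952 g/mol, rounded to 3 dp:

121.952 g/mol


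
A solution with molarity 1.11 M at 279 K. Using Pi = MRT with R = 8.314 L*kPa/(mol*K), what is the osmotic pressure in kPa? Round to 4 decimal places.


Osmotic pressure (van't Hoff): Pi = M*R*T.
RT = 8.314 * 279 = 2319.606
Pi = 1.11 * 2319.606
Pi = 2574.76266 kPa, rounded to 4 dp:

2574.7627 kPa


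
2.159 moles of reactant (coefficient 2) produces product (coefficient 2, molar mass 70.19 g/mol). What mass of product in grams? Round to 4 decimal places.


Use the coefficient ratio to convert reactant moles to product moles, then multiply by the product's molar mass.
moles_P = moles_R * (coeff_P / coeff_R) = 2.159 * (2/2) = 2.159
mass_P = moles_P * M_P = 2.159 * 70.19
mass_P = 151.54021 g, rounded to 4 dp:

151.5402 g


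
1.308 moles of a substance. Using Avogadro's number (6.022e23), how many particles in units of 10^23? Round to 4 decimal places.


N = n * NA, then divide by 1e23 for the requested units.
N / 1e23 = n * 6.022
N / 1e23 = 1.308 * 6.022
N / 1e23 = 7.876776, rounded to 4 dp:

7.8768


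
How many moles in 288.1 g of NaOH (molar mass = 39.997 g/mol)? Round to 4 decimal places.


n = mass / M
n = 288.1 / 39.997
n = 7.20304023 mol, rounded to 4 dp:

7.2030 mol


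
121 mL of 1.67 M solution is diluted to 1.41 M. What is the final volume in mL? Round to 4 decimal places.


Dilution: M1*V1 = M2*V2, solve for V2.
V2 = M1*V1 / M2
V2 = 1.67 * 121 / 1.41
V2 = 202.07 / 1.41
V2 = 143.31205674 mL, rounded to 4 dp:

143.3121 mL


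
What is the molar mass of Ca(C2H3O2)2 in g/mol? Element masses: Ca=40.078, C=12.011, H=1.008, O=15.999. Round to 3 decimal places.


M = sum(count * atomic_mass) over atoms.
M = 1*40.078 + 4*12.011 + 6*1.008 + 4*15.999
M = 40.078 + 48.044 + 6.048 + 63.996
M = 158.166 g/mol, rounded to 3 dp:

158.166 g/mol


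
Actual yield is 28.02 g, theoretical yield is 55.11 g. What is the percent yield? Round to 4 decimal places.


% yield = 100 * actual / theoretical
% yield = 100 * 28.02 / 55.11
% yield = 50.84376701 %, rounded to 4 dp:

50.8438 %


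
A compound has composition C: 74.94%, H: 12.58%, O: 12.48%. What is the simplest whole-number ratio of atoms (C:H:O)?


Assume 100 g of compound, divide each mass% by atomic mass to get moles, then normalize by the smallest to get a raw atom ratio.
Moles per 100 g: C: 74.94/12.011 = 6.2393, H: 12.58/1.008 = 12.4802, O: 12.48/15.999 = 0.78
Raw ratio (divide by min = 0.78): C: 7.999, H: 15.999, O: 1.0
Multiply by 1 to clear fractions: C: 7.999 ~= 8, H: 15.999 ~= 16, O: 1.0 ~= 1
Reduce by GCD to get the simplest whole-number ratio:

8:16:1


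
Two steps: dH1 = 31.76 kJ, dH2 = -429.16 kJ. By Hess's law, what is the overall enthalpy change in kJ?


Hess's law: enthalpy is a state function, so add the step enthalpies.
dH_total = dH1 + dH2 = 31.76 + (-429.16)
dH_total = -397.4 kJ:

-397.40 kJ


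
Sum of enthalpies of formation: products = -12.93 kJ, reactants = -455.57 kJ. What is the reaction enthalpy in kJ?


dH_rxn = sum(dH_f products) - sum(dH_f reactants)
dH_rxn = -12.93 - (-455.57)
dH_rxn = 442.64 kJ:

442.64 kJ


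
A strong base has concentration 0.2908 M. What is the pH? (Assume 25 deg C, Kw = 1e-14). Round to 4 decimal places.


A strong base dissociates completely, so [OH-] equals the given concentration.
pOH = -log10([OH-]) = -log10(0.2908) = 0.536406
pH = 14 - pOH = 14 - 0.536406
pH = 13.463594, rounded to 4 dp:

13.4636


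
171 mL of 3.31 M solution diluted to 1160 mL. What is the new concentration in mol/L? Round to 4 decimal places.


Dilution: M1*V1 = M2*V2, solve for M2.
M2 = M1*V1 / V2
M2 = 3.31 * 171 / 1160
M2 = 566.01 / 1160
M2 = 0.48793966 mol/L, rounded to 4 dp:

0.4879 mol/L


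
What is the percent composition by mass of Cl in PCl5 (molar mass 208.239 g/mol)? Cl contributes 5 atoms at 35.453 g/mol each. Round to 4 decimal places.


pct = 100 * (n_elem * M_elem) / M_total
mass_contribution = 5 * 35.453 = 177.265 g/mol
pct = 100 * 177.265 / 208.239
pct = 85.12574494 %, rounded to 4 dp:

85.1257 %


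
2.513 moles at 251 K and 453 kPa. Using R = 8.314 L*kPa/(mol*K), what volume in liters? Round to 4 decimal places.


PV = nRT, solve for V = nRT / P.
nRT = 2.513 * 8.314 * 251 = 5244.1636
V = 5244.1636 / 453
V = 11.57652009 L, rounded to 4 dp:

11.5765 L


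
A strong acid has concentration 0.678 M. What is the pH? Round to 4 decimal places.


A strong acid dissociates completely, so [H+] equals the given concentration.
pH = -log10([H+]) = -log10(0.678)
pH = 0.16877031, rounded to 4 dp:

0.1688


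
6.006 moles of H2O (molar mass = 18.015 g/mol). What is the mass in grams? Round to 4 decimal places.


mass = n * M
mass = 6.006 * 18.015
mass = 108.19809 g, rounded to 4 dp:

108.1981 g


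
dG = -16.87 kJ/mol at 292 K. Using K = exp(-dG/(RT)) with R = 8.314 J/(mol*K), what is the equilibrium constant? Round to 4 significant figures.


dG is in kJ/mol; multiply by 1000 to match R in J/(mol*K).
RT = 8.314 * 292 = 2427.688 J/mol
exponent = -dG*1000 / (RT) = -(-16.87*1000) / 2427.688 = 6.94899839
K = exp(6.94899839)
K = 1042.1054, rounded to 4 significant figures:

1042


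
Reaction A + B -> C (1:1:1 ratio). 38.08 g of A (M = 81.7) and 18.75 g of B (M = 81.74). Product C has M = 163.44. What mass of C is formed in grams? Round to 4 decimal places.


Find moles of each reactant; the smaller value is the limiting reagent in a 1:1:1 reaction, so moles_C equals moles of the limiter.
n_A = mass_A / M_A = 38.08 / 81.7 = 0.466095 mol
n_B = mass_B / M_B = 18.75 / 81.74 = 0.229386 mol
Limiting reagent: B (smaller), n_limiting = 0.229386 mol
mass_C = n_limiting * M_C = 0.229386 * 163.44
mass_C = 37.49084784 g, rounded to 4 dp:

37.4908 g


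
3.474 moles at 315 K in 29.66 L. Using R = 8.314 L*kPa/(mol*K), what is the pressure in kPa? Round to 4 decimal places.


PV = nRT, solve for P = nRT / V.
nRT = 3.474 * 8.314 * 315 = 9098.0933
P = 9098.0933 / 29.66
P = 306.74623399 kPa, rounded to 4 dp:

306.7462 kPa


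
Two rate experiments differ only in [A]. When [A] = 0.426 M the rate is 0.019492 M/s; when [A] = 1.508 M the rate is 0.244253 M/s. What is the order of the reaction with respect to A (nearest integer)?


Rate is proportional to [A]^n, so rate2/rate1 = ([A]2/[A]1)^n. Take logs to solve for n.
rate2/rate1 = 0.244253 / 0.019492 = 12.5309
[A]2/[A]1 = 1.508 / 0.426 = 3.5399
n = ln(12.5309) / ln(3.5399) = 2.0
Nearest integer order:

2


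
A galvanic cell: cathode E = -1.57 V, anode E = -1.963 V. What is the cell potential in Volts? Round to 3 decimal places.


Standard cell potential: E_cell = E_cathode - E_anode.
E_cell = -1.57 - (-1.963)
E_cell = 0.393 V, rounded to 3 dp:

0.393 V


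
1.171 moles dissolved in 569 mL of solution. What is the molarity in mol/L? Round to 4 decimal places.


Convert volume to liters: V_L = V_mL / 1000.
V_L = 569 / 1000 = 0.569 L
M = n / V_L = 1.171 / 0.569
M = 2.05799649 mol/L, rounded to 4 dp:

2.0580 mol/L


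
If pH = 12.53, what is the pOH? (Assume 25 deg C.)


At 25 deg C, pH + pOH = 14.
pOH = 14 - pH = 14 - 12.53
pOH = 1.47:

1.47


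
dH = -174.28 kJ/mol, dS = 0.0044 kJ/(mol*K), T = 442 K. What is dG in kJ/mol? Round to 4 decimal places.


Gibbs: dG = dH - T*dS (consistent units, dS already in kJ/(mol*K)).
T*dS = 442 * 0.0044 = 1.9448
dG = -174.28 - (1.9448)
dG = -176.2248 kJ/mol, rounded to 4 dp:

-176.2248 kJ/mol


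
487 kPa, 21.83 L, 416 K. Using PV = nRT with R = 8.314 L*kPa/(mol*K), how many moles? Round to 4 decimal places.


PV = nRT, solve for n = PV / (RT).
PV = 487 * 21.83 = 10631.21
RT = 8.314 * 416 = 3458.624
n = 10631.21 / 3458.624
n = 3.07382647 mol, rounded to 4 dp:

3.0738 mol


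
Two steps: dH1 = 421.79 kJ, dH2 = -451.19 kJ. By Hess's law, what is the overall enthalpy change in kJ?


Hess's law: enthalpy is a state function, so add the step enthalpies.
dH_total = dH1 + dH2 = 421.79 + (-451.19)
dH_total = -29.4 kJ:

-29.40 kJ


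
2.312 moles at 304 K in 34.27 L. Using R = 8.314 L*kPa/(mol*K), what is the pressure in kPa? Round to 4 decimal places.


PV = nRT, solve for P = nRT / V.
nRT = 2.312 * 8.314 * 304 = 5843.4783
P = 5843.4783 / 34.27
P = 170.51293551 kPa, rounded to 4 dp:

170.5129 kPa


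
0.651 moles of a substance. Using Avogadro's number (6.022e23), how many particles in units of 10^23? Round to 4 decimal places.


N = n * NA, then divide by 1e23 for the requested units.
N / 1e23 = n * 6.022
N / 1e23 = 0.651 * 6.022
N / 1e23 = 3.920322, rounded to 4 dp:

3.9203


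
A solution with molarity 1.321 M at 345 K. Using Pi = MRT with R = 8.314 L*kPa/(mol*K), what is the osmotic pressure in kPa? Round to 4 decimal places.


Osmotic pressure (van't Hoff): Pi = M*R*T.
RT = 8.314 * 345 = 2868.33
Pi = 1.321 * 2868.33
Pi = 3789.06393 kPa, rounded to 4 dp:

3789.0639 kPa


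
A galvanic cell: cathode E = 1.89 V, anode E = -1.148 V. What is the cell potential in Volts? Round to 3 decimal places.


Standard cell potential: E_cell = E_cathode - E_anode.
E_cell = 1.89 - (-1.148)
E_cell = 3.038 V, rounded to 3 dp:

3.038 V


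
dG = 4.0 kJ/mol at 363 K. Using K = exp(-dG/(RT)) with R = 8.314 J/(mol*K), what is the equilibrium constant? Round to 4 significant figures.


dG is in kJ/mol; multiply by 1000 to match R in J/(mol*K).
RT = 8.314 * 363 = 3017.982 J/mol
exponent = -dG*1000 / (RT) = -(4.0*1000) / 3017.982 = -1.32538895
K = exp(-1.32538895)
K = 0.2656996, rounded to 4 significant figures:

0.2657


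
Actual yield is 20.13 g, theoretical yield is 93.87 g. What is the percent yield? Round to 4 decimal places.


% yield = 100 * actual / theoretical
% yield = 100 * 20.13 / 93.87
% yield = 21.44455097 %, rounded to 4 dp:

21.4446 %


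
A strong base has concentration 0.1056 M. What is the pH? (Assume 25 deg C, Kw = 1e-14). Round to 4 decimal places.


A strong base dissociates completely, so [OH-] equals the given concentration.
pOH = -log10([OH-]) = -log10(0.1056) = 0.976336
pH = 14 - pOH = 14 - 0.976336
pH = 13.023664, rounded to 4 dp:

13.0237


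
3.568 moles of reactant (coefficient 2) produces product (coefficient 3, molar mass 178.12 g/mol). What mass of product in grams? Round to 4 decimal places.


Use the coefficient ratio to convert reactant moles to product moles, then multiply by the product's molar mass.
moles_P = moles_R * (coeff_P / coeff_R) = 3.568 * (3/2) = 5.352
mass_P = moles_P * M_P = 5.352 * 178.12
mass_P = 953.29824 g, rounded to 4 dp:

953.2982 g


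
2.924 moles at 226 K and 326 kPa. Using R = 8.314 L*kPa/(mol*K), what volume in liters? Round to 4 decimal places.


PV = nRT, solve for V = nRT / P.
nRT = 2.924 * 8.314 * 226 = 5494.0907
V = 5494.0907 / 326
V = 16.85303896 L, rounded to 4 dp:

16.8530 L


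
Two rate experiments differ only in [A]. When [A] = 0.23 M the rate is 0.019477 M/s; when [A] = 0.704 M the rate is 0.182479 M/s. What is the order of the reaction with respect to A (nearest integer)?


Rate is proportional to [A]^n, so rate2/rate1 = ([A]2/[A]1)^n. Take logs to solve for n.
rate2/rate1 = 0.182479 / 0.019477 = 9.3689
[A]2/[A]1 = 0.704 / 0.23 = 3.0609
n = ln(9.3689) / ln(3.0609) = 2.0
Nearest integer order:

2


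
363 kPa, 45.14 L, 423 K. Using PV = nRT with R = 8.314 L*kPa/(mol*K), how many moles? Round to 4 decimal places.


PV = nRT, solve for n = PV / (RT).
PV = 363 * 45.14 = 16385.82
RT = 8.314 * 423 = 3516.822
n = 16385.82 / 3516.822
n = 4.65926908 mol, rounded to 4 dp:

4.6593 mol


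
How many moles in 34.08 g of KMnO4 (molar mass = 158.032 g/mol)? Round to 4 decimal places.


n = mass / M
n = 34.08 / 158.032
n = 0.21565253 mol, rounded to 4 dp:

0.2157 mol


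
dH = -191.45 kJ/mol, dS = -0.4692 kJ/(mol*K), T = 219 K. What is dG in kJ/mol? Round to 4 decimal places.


Gibbs: dG = dH - T*dS (consistent units, dS already in kJ/(mol*K)).
T*dS = 219 * -0.4692 = -102.7548
dG = -191.45 - (-102.7548)
dG = -88.6952 kJ/mol, rounded to 4 dp:

-88.6952 kJ/mol


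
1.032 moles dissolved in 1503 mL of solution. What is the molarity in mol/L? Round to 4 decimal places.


Convert volume to liters: V_L = V_mL / 1000.
V_L = 1503 / 1000 = 1.503 L
M = n / V_L = 1.032 / 1.503
M = 0.68662675 mol/L, rounded to 4 dp:

0.6866 mol/L


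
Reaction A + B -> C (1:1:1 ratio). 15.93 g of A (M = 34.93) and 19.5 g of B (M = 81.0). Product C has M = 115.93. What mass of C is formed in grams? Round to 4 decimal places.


Find moles of each reactant; the smaller value is the limiting reagent in a 1:1:1 reaction, so moles_C equals moles of the limiter.
n_A = mass_A / M_A = 15.93 / 34.93 = 0.456055 mol
n_B = mass_B / M_B = 19.5 / 81.0 = 0.240741 mol
Limiting reagent: B (smaller), n_limiting = 0.240741 mol
mass_C = n_limiting * M_C = 0.240741 * 115.93
mass_C = 27.90910413 g, rounded to 4 dp:

27.9091 g


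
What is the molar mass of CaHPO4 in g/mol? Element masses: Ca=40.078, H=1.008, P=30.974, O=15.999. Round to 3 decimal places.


M = sum(count * atomic_mass) over atoms.
M = 1*40.078 + 1*1.008 + 1*30.974 + 4*15.999
M = 40.078 + 1.008 + 30.974 + 63.996
M = 136.056 g/mol, rounded to 3 dp:

136.056 g/mol


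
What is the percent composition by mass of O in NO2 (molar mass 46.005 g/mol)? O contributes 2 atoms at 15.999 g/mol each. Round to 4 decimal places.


pct = 100 * (n_elem * M_elem) / M_total
mass_contribution = 2 * 15.999 = 31.998 g/mol
pct = 100 * 31.998 / 46.005
pct = 69.55330942 %, rounded to 4 dp:

69.5533 %


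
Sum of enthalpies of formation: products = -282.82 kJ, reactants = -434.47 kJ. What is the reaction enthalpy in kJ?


dH_rxn = sum(dH_f products) - sum(dH_f reactants)
dH_rxn = -282.82 - (-434.47)
dH_rxn = 151.65 kJ:

151.65 kJ


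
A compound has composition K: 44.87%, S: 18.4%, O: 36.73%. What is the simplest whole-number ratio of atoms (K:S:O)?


Assume 100 g of compound, divide each mass% by atomic mass to get moles, then normalize by the smallest to get a raw atom ratio.
Moles per 100 g: K: 44.87/39.098 = 1.1476, S: 18.4/32.065 = 0.5738, O: 36.73/15.999 = 2.2958
Raw ratio (divide by min = 0.5738): K: 2.0, S: 1.0, O: 4.001
Multiply by 1 to clear fractions: K: 2.0 ~= 2, S: 1.0 ~= 1, O: 4.001 ~= 4
Reduce by GCD to get the simplest whole-number ratio:

2:1:4


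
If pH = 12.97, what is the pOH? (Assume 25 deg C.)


At 25 deg C, pH + pOH = 14.
pOH = 14 - pH = 14 - 12.97
pOH = 1.03:

1.03


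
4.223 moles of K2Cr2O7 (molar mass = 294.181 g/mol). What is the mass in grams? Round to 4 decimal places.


mass = n * M
mass = 4.223 * 294.181
mass = 1242.326363 g, rounded to 4 dp:

1242.3264 g


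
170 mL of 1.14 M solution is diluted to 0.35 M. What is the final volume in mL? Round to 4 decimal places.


Dilution: M1*V1 = M2*V2, solve for V2.
V2 = M1*V1 / M2
V2 = 1.14 * 170 / 0.35
V2 = 193.8 / 0.35
V2 = 553.71428571 mL, rounded to 4 dp:

553.7143 mL


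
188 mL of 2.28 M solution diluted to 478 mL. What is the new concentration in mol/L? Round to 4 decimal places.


Dilution: M1*V1 = M2*V2, solve for M2.
M2 = M1*V1 / V2
M2 = 2.28 * 188 / 478
M2 = 428.64 / 478
M2 = 0.8967364 mol/L, rounded to 4 dp:

0.8967 mol/L


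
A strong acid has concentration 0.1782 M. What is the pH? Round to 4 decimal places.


A strong acid dissociates completely, so [H+] equals the given concentration.
pH = -log10([H+]) = -log10(0.1782)
pH = 0.7490923, rounded to 4 dp:

0.7491


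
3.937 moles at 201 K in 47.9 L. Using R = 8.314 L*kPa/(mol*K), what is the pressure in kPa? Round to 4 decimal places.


PV = nRT, solve for P = nRT / V.
nRT = 3.937 * 8.314 * 201 = 6579.1758
P = 6579.1758 / 47.9
P = 137.35231315 kPa, rounded to 4 dp:

137.3523 kPa


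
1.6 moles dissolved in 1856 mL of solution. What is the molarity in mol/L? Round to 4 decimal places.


Convert volume to liters: V_L = V_mL / 1000.
V_L = 1856 / 1000 = 1.856 L
M = n / V_L = 1.6 / 1.856
M = 0.86206897 mol/L, rounded to 4 dp:

0.8621 mol/L


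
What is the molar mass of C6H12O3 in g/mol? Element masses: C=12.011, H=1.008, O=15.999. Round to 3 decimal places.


M = sum(count * atomic_mass) over atoms.
M = 6*12.011 + 12*1.008 + 3*15.999
M = 72.066 + 12.096 + 47.997
M = 132.159 g/mol, rounded to 3 dp:

132.159 g/mol


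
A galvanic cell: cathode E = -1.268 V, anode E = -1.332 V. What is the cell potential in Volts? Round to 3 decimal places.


Standard cell potential: E_cell = E_cathode - E_anode.
E_cell = -1.268 - (-1.332)
E_cell = 0.064 V, rounded to 3 dp:

0.064 V


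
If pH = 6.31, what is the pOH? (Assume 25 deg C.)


At 25 deg C, pH + pOH = 14.
pOH = 14 - pH = 14 - 6.31
pOH = 7.69:

7.69


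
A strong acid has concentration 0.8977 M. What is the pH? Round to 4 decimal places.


A strong acid dissociates completely, so [H+] equals the given concentration.
pH = -log10([H+]) = -log10(0.8977)
pH = 0.04686877, rounded to 4 dp:

0.0469


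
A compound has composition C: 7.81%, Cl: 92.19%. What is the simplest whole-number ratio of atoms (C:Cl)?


Assume 100 g of compound, divide each mass% by atomic mass to get moles, then normalize by the smallest to get a raw atom ratio.
Moles per 100 g: C: 7.81/12.011 = 0.6502, Cl: 92.19/35.453 = 2.6003
Raw ratio (divide by min = 0.6502): C: 1.0, Cl: 3.999
Multiply by 1 to clear fractions: C: 1.0 ~= 1, Cl: 3.999 ~= 4
Reduce by GCD to get the simplest whole-number ratio:

1:4


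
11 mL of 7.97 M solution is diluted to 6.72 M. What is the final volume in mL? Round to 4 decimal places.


Dilution: M1*V1 = M2*V2, solve for V2.
V2 = M1*V1 / M2
V2 = 7.97 * 11 / 6.72
V2 = 87.67 / 6.72
V2 = 13.04613095 mL, rounded to 4 dp:

13.0461 mL


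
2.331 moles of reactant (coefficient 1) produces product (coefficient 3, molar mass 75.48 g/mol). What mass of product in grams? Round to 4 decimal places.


Use the coefficient ratio to convert reactant moles to product moles, then multiply by the product's molar mass.
moles_P = moles_R * (coeff_P / coeff_R) = 2.331 * (3/1) = 6.993
mass_P = moles_P * M_P = 6.993 * 75.48
mass_P = 527.83164 g, rounded to 4 dp:

527.8316 g


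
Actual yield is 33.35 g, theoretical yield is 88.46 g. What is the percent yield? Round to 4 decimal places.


% yield = 100 * actual / theoretical
% yield = 100 * 33.35 / 88.46
% yield = 37.70065566 %, rounded to 4 dp:

37.7007 %


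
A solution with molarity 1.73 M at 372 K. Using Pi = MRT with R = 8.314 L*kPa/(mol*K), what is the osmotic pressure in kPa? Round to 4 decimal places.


Osmotic pressure (van't Hoff): Pi = M*R*T.
RT = 8.314 * 372 = 3092.808
Pi = 1.73 * 3092.808
Pi = 5350.55784 kPa, rounded to 4 dp:

5350.5578 kPa


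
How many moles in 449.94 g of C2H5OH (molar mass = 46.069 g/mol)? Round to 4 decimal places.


n = mass / M
n = 449.94 / 46.069
n = 9.76665437 mol, rounded to 4 dp:

9.7667 mol


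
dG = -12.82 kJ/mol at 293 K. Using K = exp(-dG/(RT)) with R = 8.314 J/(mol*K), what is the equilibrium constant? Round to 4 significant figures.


dG is in kJ/mol; multiply by 1000 to match R in J/(mol*K).
RT = 8.314 * 293 = 2436.002 J/mol
exponent = -dG*1000 / (RT) = -(-12.82*1000) / 2436.002 = 5.26272146
K = exp(5.26272146)
K = 193.00604, rounded to 4 significant figures:

193.0


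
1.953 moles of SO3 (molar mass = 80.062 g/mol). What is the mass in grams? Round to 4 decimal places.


mass = n * M
mass = 1.953 * 80.062
mass = 156.361086 g, rounded to 4 dp:

156.3611 g


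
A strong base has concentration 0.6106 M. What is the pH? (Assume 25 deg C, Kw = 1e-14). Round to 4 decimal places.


A strong base dissociates completely, so [OH-] equals the given concentration.
pOH = -log10([OH-]) = -log10(0.6106) = 0.214243
pH = 14 - pOH = 14 - 0.214243
pH = 13.785757, rounded to 4 dp:

13.7858


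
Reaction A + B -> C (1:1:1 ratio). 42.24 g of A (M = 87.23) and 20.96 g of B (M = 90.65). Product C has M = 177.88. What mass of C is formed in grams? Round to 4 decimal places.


Find moles of each reactant; the smaller value is the limiting reagent in a 1:1:1 reaction, so moles_C equals moles of the limiter.
n_A = mass_A / M_A = 42.24 / 87.23 = 0.484237 mol
n_B = mass_B / M_B = 20.96 / 90.65 = 0.231219 mol
Limiting reagent: B (smaller), n_limiting = 0.231219 mol
mass_C = n_limiting * M_C = 0.231219 * 177.88
mass_C = 41.12923572 g, rounded to 4 dp:

41.1292 g


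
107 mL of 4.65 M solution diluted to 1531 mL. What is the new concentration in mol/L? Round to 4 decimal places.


Dilution: M1*V1 = M2*V2, solve for M2.
M2 = M1*V1 / V2
M2 = 4.65 * 107 / 1531
M2 = 497.55 / 1531
M2 = 0.32498367 mol/L, rounded to 4 dp:

0.3250 mol/L


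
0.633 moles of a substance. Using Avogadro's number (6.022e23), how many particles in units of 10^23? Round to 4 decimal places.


N = n * NA, then divide by 1e23 for the requested units.
N / 1e23 = n * 6.022
N / 1e23 = 0.633 * 6.022
N / 1e23 = 3.811926, rounded to 4 dp:

3.8119


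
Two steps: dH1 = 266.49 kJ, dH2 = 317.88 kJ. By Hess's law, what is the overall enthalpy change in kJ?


Hess's law: enthalpy is a state function, so add the step enthalpies.
dH_total = dH1 + dH2 = 266.49 + (317.88)
dH_total = 584.37 kJ:

584.37 kJ


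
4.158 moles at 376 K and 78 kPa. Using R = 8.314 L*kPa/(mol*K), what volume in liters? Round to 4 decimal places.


PV = nRT, solve for V = nRT / P.
nRT = 4.158 * 8.314 * 376 = 12998.1741
V = 12998.1741 / 78
V = 166.64325769 L, rounded to 4 dp:

166.6433 L


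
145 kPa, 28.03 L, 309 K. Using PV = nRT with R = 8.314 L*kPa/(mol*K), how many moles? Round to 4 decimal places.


PV = nRT, solve for n = PV / (RT).
PV = 145 * 28.03 = 4064.35
RT = 8.314 * 309 = 2569.026
n = 4064.35 / 2569.026
n = 1.58205873 mol, rounded to 4 dp:

1.5821 mol


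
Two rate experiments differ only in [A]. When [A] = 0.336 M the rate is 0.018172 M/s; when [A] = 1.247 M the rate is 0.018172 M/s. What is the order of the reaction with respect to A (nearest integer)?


Rate is proportional to [A]^n, so rate2/rate1 = ([A]2/[A]1)^n. Take logs to solve for n.
rate2/rate1 = 0.018172 / 0.018172 = 1.0
[A]2/[A]1 = 1.247 / 0.336 = 3.7113
n = ln(1.0) / ln(3.7113) = 0.0
Nearest integer order:

0


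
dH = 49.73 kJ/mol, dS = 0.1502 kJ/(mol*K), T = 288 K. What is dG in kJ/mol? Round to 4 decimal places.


Gibbs: dG = dH - T*dS (consistent units, dS already in kJ/(mol*K)).
T*dS = 288 * 0.1502 = 43.2576
dG = 49.73 - (43.2576)
dG = 6.4724 kJ/mol, rounded to 4 dp:

6.4724 kJ/mol


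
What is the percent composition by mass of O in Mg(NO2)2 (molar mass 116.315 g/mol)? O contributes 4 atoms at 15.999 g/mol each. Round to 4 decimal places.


pct = 100 * (n_elem * M_elem) / M_total
mass_contribution = 4 * 15.999 = 63.996 g/mol
pct = 100 * 63.996 / 116.315
pct = 55.01955896 %, rounded to 4 dp:

55.0196 %


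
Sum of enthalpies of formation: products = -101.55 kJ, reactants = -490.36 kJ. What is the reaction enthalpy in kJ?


dH_rxn = sum(dH_f products) - sum(dH_f reactants)
dH_rxn = -101.55 - (-490.36)
dH_rxn = 388.81 kJ:

388.81 kJ


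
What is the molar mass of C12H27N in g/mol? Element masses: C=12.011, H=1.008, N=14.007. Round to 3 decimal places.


M = sum(count * atomic_mass) over atoms.
M = 12*12.011 + 27*1.008 + 1*14.007
M = 144.132 + 27.216 + 14.007
M = 185.355 g/mol, rounded to 3 dp:

185.355 g/mol


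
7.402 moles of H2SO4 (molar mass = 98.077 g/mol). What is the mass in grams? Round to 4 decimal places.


mass = n * M
mass = 7.402 * 98.077
mass = 725.965954 g, rounded to 4 dp:

725.9660 g


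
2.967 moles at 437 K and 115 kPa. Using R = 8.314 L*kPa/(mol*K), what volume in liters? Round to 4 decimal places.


PV = nRT, solve for V = nRT / P.
nRT = 2.967 * 8.314 * 437 = 10779.7578
V = 10779.7578 / 115
V = 93.73702435 L, rounded to 4 dp:

93.7370 L


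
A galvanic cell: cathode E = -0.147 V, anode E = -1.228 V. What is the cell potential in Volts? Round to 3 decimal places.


Standard cell potential: E_cell = E_cathode - E_anode.
E_cell = -0.147 - (-1.228)
E_cell = 1.081 V, rounded to 3 dp:

1.081 V


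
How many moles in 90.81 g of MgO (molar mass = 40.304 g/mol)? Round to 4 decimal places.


n = mass / M
n = 90.81 / 40.304
n = 2.25312624 mol, rounded to 4 dp:

2.2531 mol


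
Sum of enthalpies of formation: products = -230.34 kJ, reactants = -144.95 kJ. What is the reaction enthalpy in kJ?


dH_rxn = sum(dH_f products) - sum(dH_f reactants)
dH_rxn = -230.34 - (-144.95)
dH_rxn = -85.39 kJ:

-85.39 kJ


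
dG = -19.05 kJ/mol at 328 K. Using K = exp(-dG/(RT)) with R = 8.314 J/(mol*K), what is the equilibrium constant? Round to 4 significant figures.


dG is in kJ/mol; multiply by 1000 to match R in J/(mol*K).
RT = 8.314 * 328 = 2726.992 J/mol
exponent = -dG*1000 / (RT) = -(-19.05*1000) / 2726.992 = 6.98571906
K = exp(6.98571906)
K = 1081.0835, rounded to 4 significant figures:

1081


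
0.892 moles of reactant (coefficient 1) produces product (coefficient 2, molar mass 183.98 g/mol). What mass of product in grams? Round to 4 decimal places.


Use the coefficient ratio to convert reactant moles to product moles, then multiply by the product's molar mass.
moles_P = moles_R * (coeff_P / coeff_R) = 0.892 * (2/1) = 1.784
mass_P = moles_P * M_P = 1.784 * 183.98
mass_P = 328.22032 g, rounded to 4 dp:

328.2203 g


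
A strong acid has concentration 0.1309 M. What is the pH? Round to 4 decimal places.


A strong acid dissociates completely, so [H+] equals the given concentration.
pH = -log10([H+]) = -log10(0.1309)
pH = 0.88306035, rounded to 4 dp:

0.8831


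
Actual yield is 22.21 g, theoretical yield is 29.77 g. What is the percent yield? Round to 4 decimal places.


% yield = 100 * actual / theoretical
% yield = 100 * 22.21 / 29.77
% yield = 74.60530736 %, rounded to 4 dp:

74.6053 %


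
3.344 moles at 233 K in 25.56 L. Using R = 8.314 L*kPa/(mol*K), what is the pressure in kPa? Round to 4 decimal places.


PV = nRT, solve for P = nRT / V.
nRT = 3.344 * 8.314 * 233 = 6477.8697
P = 6477.8697 / 25.56
P = 253.43778169 kPa, rounded to 4 dp:

253.4378 kPa


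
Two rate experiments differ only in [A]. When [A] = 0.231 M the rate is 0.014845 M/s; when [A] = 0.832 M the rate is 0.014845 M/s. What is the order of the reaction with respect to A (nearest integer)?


Rate is proportional to [A]^n, so rate2/rate1 = ([A]2/[A]1)^n. Take logs to solve for n.
rate2/rate1 = 0.014845 / 0.014845 = 1.0
[A]2/[A]1 = 0.832 / 0.231 = 3.6017
n = ln(1.0) / ln(3.6017) = 0.0
Nearest integer order:

0


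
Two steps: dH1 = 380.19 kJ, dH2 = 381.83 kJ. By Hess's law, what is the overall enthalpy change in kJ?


Hess's law: enthalpy is a state function, so add the step enthalpies.
dH_total = dH1 + dH2 = 380.19 + (381.83)
dH_total = 762.02 kJ:

762.02 kJ


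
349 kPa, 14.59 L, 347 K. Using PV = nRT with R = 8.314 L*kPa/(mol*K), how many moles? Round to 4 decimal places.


PV = nRT, solve for n = PV / (RT).
PV = 349 * 14.59 = 5091.91
RT = 8.314 * 347 = 2884.958
n = 5091.91 / 2884.958
n = 1.76498583 mol, rounded to 4 dp:

1.7650 mol


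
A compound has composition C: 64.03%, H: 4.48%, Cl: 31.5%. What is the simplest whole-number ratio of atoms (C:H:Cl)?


Assume 100 g of compound, divide each mass% by atomic mass to get moles, then normalize by the smallest to get a raw atom ratio.
Moles per 100 g: C: 64.03/12.011 = 5.3309, H: 4.48/1.008 = 4.4444, Cl: 31.5/35.453 = 0.8885
Raw ratio (divide by min = 0.8885): C: 6.0, H: 5.002, Cl: 1.0
Multiply by 1 to clear fractions: C: 6.0 ~= 6, H: 5.002 ~= 5, Cl: 1.0 ~= 1
Reduce by GCD to get the simplest whole-number ratio:

6:5:1


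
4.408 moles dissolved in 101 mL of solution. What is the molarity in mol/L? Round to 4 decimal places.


Convert volume to liters: V_L = V_mL / 1000.
V_L = 101 / 1000 = 0.101 L
M = n / V_L = 4.408 / 0.101
M = 43.64356436 mol/L, rounded to 4 dp:

43.6436 mol/L


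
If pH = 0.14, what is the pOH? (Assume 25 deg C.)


At 25 deg C, pH + pOH = 14.
pOH = 14 - pH = 14 - 0.14
pOH = 13.86:

13.86


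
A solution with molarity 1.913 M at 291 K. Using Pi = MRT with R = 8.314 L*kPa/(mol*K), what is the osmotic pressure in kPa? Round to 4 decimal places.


Osmotic pressure (van't Hoff): Pi = M*R*T.
RT = 8.314 * 291 = 2419.374
Pi = 1.913 * 2419.374
Pi = 4628.262462 kPa, rounded to 4 dp:

4628.2625 kPa


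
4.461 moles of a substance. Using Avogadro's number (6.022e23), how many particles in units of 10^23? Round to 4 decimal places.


N = n * NA, then divide by 1e23 for the requested units.
N / 1e23 = n * 6.022
N / 1e23 = 4.461 * 6.022
N / 1e23 = 26.864142, rounded to 4 dp:

26.8641


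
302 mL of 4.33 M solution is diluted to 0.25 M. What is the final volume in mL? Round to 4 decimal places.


Dilution: M1*V1 = M2*V2, solve for V2.
V2 = M1*V1 / M2
V2 = 4.33 * 302 / 0.25
V2 = 1307.66 / 0.25
V2 = 5230.64 mL, rounded to 4 dp:

5230.6400 mL


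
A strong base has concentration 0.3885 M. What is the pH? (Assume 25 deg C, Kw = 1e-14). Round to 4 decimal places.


A strong base dissociates completely, so [OH-] equals the given concentration.
pOH = -log10([OH-]) = -log10(0.3885) = 0.410609
pH = 14 - pOH = 14 - 0.410609
pH = 13.589391, rounded to 4 dp:

13.5894


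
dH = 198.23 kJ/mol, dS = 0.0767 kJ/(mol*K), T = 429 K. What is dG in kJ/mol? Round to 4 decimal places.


Gibbs: dG = dH - T*dS (consistent units, dS already in kJ/(mol*K)).
T*dS = 429 * 0.0767 = 32.9043
dG = 198.23 - (32.9043)
dG = 165.3257 kJ/mol, rounded to 4 dp:

165.3257 kJ/mol


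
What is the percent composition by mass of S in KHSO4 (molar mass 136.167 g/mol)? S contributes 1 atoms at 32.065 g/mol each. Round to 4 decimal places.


pct = 100 * (n_elem * M_elem) / M_total
mass_contribution = 1 * 32.065 = 32.065 g/mol
pct = 100 * 32.065 / 136.167
pct = 23.54828997 %, rounded to 4 dp:

23.5483 %


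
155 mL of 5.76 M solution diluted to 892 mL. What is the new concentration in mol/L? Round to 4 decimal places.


Dilution: M1*V1 = M2*V2, solve for M2.
M2 = M1*V1 / V2
M2 = 5.76 * 155 / 892
M2 = 892.8 / 892
M2 = 1.00089686 mol/L, rounded to 4 dp:

1.0009 mol/L


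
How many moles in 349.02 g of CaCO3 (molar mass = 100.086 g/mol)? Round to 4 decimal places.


n = mass / M
n = 349.02 / 100.086
n = 3.48720101 mol, rounded to 4 dp:

3.4872 mol


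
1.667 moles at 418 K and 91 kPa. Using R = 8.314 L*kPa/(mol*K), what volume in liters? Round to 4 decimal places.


PV = nRT, solve for V = nRT / P.
nRT = 1.667 * 8.314 * 418 = 5793.2451
V = 5793.2451 / 91
V = 63.66203407 L, rounded to 4 dp:

63.6620 L


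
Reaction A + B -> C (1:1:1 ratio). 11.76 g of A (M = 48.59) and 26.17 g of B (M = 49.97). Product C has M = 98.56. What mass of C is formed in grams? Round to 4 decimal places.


Find moles of each reactant; the smaller value is the limiting reagent in a 1:1:1 reaction, so moles_C equals moles of the limiter.
n_A = mass_A / M_A = 11.76 / 48.59 = 0.242025 mol
n_B = mass_B / M_B = 26.17 / 49.97 = 0.523714 mol
Limiting reagent: A (smaller), n_limiting = 0.242025 mol
mass_C = n_limiting * M_C = 0.242025 * 98.56
mass_C = 23.853984 g, rounded to 4 dp:

23.8540 g


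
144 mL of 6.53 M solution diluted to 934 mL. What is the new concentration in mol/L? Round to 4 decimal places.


Dilution: M1*V1 = M2*V2, solve for M2.
M2 = M1*V1 / V2
M2 = 6.53 * 144 / 934
M2 = 940.32 / 934
M2 = 1.0067666 mol/L, rounded to 4 dp:

1.0068 mol/L


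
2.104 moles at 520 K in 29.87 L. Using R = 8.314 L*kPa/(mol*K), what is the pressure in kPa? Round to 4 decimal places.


PV = nRT, solve for P = nRT / V.
nRT = 2.104 * 8.314 * 520 = 9096.1811
P = 9096.1811 / 29.87
P = 304.52564781 kPa, rounded to 4 dp:

304.5256 kPa


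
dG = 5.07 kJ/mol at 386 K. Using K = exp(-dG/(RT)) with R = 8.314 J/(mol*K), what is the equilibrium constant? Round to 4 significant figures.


dG is in kJ/mol; multiply by 1000 to match R in J/(mol*K).
RT = 8.314 * 386 = 3209.204 J/mol
exponent = -dG*1000 / (RT) = -(5.07*1000) / 3209.204 = -1.57983101
K = exp(-1.57983101)
K = 0.20600991, rounded to 4 significant figures:

0.2060


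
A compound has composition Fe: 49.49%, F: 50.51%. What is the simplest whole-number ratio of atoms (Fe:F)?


Assume 100 g of compound, divide each mass% by atomic mass to get moles, then normalize by the smallest to get a raw atom ratio.
Moles per 100 g: Fe: 49.49/55.845 = 0.8862, F: 50.51/18.998 = 2.6587
Raw ratio (divide by min = 0.8862): Fe: 1.0, F: 3.0
Multiply by 1 to clear fractions: Fe: 1.0 ~= 1, F: 3.0 ~= 3
Reduce by GCD to get the simplest whole-number ratio:

1:3


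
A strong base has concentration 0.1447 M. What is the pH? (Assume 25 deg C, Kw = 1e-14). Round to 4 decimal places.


A strong base dissociates completely, so [OH-] equals the given concentration.
pOH = -log10([OH-]) = -log10(0.1447) = 0.839531
pH = 14 - pOH = 14 - 0.839531
pH = 13.160469, rounded to 4 dp:

13.1605


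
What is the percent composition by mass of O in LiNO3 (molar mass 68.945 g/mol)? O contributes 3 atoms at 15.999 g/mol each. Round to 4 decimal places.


pct = 100 * (n_elem * M_elem) / M_total
mass_contribution = 3 * 15.999 = 47.997 g/mol
pct = 100 * 47.997 / 68.945
pct = 69.61636087 %, rounded to 4 dp:

69.6164 %


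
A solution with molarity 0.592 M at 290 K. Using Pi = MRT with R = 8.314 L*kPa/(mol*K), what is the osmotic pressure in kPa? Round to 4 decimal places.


Osmotic pressure (van't Hoff): Pi = M*R*T.
RT = 8.314 * 290 = 2411.06
Pi = 0.592 * 2411.06
Pi = 1427.34752 kPa, rounded to 4 dp:

1427.3475 kPa


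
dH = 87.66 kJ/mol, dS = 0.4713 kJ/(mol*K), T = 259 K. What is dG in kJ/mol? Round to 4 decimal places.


Gibbs: dG = dH - T*dS (consistent units, dS already in kJ/(mol*K)).
T*dS = 259 * 0.4713 = 122.0667
dG = 87.66 - (122.0667)
dG = -34.4067 kJ/mol, rounded to 4 dp:

-34.4067 kJ/mol


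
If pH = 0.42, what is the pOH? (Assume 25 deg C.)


At 25 deg C, pH + pOH = 14.
pOH = 14 - pH = 14 - 0.42
pOH = 13.58:

13.58


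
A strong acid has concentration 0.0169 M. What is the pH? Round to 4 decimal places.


A strong acid dissociates completely, so [H+] equals the given concentration.
pH = -log10([H+]) = -log10(0.0169)
pH = 1.7721133, rounded to 4 dp:

1.7721


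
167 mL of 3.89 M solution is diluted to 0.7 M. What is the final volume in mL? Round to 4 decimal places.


Dilution: M1*V1 = M2*V2, solve for V2.
V2 = M1*V1 / M2
V2 = 3.89 * 167 / 0.7
V2 = 649.63 / 0.7
V2 = 928.04285714 mL, rounded to 4 dp:

928.0429 mL


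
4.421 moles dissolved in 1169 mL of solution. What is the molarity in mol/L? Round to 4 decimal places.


Convert volume to liters: V_L = V_mL / 1000.
V_L = 1169 / 1000 = 1.169 L
M = n / V_L = 4.421 / 1.169
M = 3.78186484 mol/L, rounded to 4 dp:

3.7819 mol/L


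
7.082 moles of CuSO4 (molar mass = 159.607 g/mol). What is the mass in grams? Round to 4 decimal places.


mass = n * M
mass = 7.082 * 159.607
mass = 1130.336774 g, rounded to 4 dp:

1130.3368 g


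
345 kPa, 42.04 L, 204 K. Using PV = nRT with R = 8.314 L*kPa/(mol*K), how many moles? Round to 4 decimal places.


PV = nRT, solve for n = PV / (RT).
PV = 345 * 42.04 = 14503.8
RT = 8.314 * 204 = 1696.056
n = 14503.8 / 1696.056
n = 8.55148651 mol, rounded to 4 dp:

8.5515 mol


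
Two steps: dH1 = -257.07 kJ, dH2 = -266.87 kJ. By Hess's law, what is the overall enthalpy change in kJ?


Hess's law: enthalpy is a state function, so add the step enthalpies.
dH_total = dH1 + dH2 = -257.07 + (-266.87)
dH_total = -523.94 kJ:

-523.94 kJ


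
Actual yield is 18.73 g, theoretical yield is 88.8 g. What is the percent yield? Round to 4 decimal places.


% yield = 100 * actual / theoretical
% yield = 100 * 18.73 / 88.8
% yield = 21.09234234 %, rounded to 4 dp:

21.0923 %


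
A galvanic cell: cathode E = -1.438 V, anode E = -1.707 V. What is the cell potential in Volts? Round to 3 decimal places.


Standard cell potential: E_cell = E_cathode - E_anode.
E_cell = -1.438 - (-1.707)
E_cell = 0.269 V, rounded to 3 dp:

0.269 V


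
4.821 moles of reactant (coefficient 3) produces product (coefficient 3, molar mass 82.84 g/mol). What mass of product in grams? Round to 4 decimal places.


Use the coefficient ratio to convert reactant moles to product moles, then multiply by the product's molar mass.
moles_P = moles_R * (coeff_P / coeff_R) = 4.821 * (3/3) = 4.821
mass_P = moles_P * M_P = 4.821 * 82.84
mass_P = 399.37164 g, rounded to 4 dp:

399.3716 g


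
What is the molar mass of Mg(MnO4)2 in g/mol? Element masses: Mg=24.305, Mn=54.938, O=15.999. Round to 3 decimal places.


M = sum(count * atomic_mass) over atoms.
M = 1*24.305 + 2*54.938 + 8*15.999
M = 24.305 + 109.876 + 127.992
M = 262.173 g/mol, rounded to 3 dp:

262.173 g/mol


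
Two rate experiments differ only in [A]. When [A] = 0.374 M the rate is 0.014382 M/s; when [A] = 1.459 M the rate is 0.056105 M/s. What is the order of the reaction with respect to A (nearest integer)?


Rate is proportional to [A]^n, so rate2/rate1 = ([A]2/[A]1)^n. Take logs to solve for n.
rate2/rate1 = 0.056105 / 0.014382 = 3.9011
[A]2/[A]1 = 1.459 / 0.374 = 3.9011
n = ln(3.9011) / ln(3.9011) = 1.0
Nearest integer order:

1


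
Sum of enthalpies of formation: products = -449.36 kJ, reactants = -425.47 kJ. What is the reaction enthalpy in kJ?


dH_rxn = sum(dH_f products) - sum(dH_f reactants)
dH_rxn = -449.36 - (-425.47)
dH_rxn = -23.89 kJ:

-23.89 kJ


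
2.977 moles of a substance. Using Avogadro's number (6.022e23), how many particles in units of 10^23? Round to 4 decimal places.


N = n * NA, then divide by 1e23 for the requested units.
N / 1e23 = n * 6.022
N / 1e23 = 2.977 * 6.022
N / 1e23 = 17.927494, rounded to 4 dp:

17.9275


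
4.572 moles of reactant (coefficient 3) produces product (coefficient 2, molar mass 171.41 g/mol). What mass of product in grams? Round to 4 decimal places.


Use the coefficient ratio to convert reactant moles to product moles, then multiply by the product's molar mass.
moles_P = moles_R * (coeff_P / coeff_R) = 4.572 * (2/3) = 3.048
mass_P = moles_P * M_P = 3.048 * 171.41
mass_P = 522.45768 g, rounded to 4 dp:

522.4577 g


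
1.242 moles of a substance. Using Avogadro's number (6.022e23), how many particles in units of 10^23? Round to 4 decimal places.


N = n * NA, then divide by 1e23 for the requested units.
N / 1e23 = n * 6.022
N / 1e23 = 1.242 * 6.022
N / 1e23 = 7.479324, rounded to 4 dp:

7.4793


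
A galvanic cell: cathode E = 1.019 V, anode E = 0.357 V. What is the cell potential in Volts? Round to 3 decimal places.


Standard cell potential: E_cell = E_cathode - E_anode.
E_cell = 1.019 - (0.357)
E_cell = 0.662 V, rounded to 3 dp:

0.662 V


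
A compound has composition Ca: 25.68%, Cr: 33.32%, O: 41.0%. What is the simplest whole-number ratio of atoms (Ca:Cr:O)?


Assume 100 g of compound, divide each mass% by atomic mass to get moles, then normalize by the smallest to get a raw atom ratio.
Moles per 100 g: Ca: 25.68/40.078 = 0.6408, Cr: 33.32/51.996 = 0.6408, O: 41.0/15.999 = 2.5627
Raw ratio (divide by min = 0.6408): Ca: 1.0, Cr: 1.0, O: 3.999
Multiply by 1 to clear fractions: Ca: 1.0 ~= 1, Cr: 1.0 ~= 1, O: 3.999 ~= 4
Reduce by GCD to get the simplest whole-number ratio:

1:1:4
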